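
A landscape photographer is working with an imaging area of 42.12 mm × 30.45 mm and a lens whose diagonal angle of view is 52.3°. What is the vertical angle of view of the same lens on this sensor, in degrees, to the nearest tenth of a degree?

Sensor diagonal = √(42.12² + 30.45²) = √2701.2969 ≈ 51.9740 mm.
From the diagonal AOV: f = 51.9740 / (2·tan(26.15°)) = 51.9740 / 0.98196 ≈ 52.9291 mm.
Vertical AOV = 2·arctan(30.45 / (2 × 52.9291)) = 2·arctan(0.28765) ≈ 32.0956°.

32.1°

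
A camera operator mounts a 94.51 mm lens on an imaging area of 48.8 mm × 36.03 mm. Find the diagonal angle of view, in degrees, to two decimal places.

35.58°

Sensor diagonal = √(48.8² + 36.03²) = √3679.6009 ≈ 60.6597 mm.
Angle of view α = 2·arctan(d/2f) with d = 60.6597 mm and f = 94.51 mm.
d/2f = 0.32092; arctan(0.32092) ≈ 17.7923°, so α ≈ 35.5846°.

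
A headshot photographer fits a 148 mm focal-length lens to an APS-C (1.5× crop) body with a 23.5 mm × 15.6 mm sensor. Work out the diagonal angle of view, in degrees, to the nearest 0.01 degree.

Sensor diagonal = √(23.5² + 15.6²) = √795.6100 ≈ 28.2066 mm.
Angle of view α = 2·arctan(d/2f) with d = 28.2066 mm and f = 148 mm.
d/2f = 0.09529; arctan(0.09529) ≈ 5.4434°, so α ≈ 10.8868°.

10.89°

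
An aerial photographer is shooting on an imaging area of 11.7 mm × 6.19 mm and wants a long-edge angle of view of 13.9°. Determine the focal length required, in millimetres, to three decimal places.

47.991 mm

From α = 2·arctan(w/2f) we get f = w / (2·tan(α/2)).
With w = 11.7 mm and α/2 = 6.95°, tan(α/2) ≈ 0.12190, so f ≈ 11.7 / 0.24380 ≈ 47.9906 mm.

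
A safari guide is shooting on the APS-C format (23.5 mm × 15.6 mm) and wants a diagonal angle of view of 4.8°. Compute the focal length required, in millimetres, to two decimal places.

Sensor diagonal = √(23.5² + 15.6²) = √795.6100 ≈ 28.2066 mm.
From α = 2·arctan(d/2f) we get f = d / (2·tan(α/2)).
With d = 28.2066 mm and α/2 = 2.4°, tan(α/2) ≈ 0.04191, so f ≈ 28.2066 / 0.08382 ≈ 336.4941 mm.

336.49 mm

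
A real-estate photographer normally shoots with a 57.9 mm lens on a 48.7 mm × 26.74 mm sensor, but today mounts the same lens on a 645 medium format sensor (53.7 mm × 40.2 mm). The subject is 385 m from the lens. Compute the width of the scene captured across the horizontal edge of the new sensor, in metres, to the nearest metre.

The focal length stays 57.9 mm; the relevant sensor dimension is now w = 53.7 mm. Object distance dₒ = 385 m = 385000 mm.
Thin-lens field width W = w·(dₒ − f)/f = 53.7 × (385000 − 57.9)/57.9 ≈ 357018.839 mm = 357.019 m.

357 m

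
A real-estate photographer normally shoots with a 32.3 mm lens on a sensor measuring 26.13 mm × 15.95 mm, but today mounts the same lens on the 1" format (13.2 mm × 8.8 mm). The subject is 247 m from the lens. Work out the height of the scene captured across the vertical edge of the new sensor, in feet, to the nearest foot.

The focal length stays 32.3 mm; the relevant sensor dimension is now h = 8.8 mm. Object distance dₒ = 247 m = 247000 mm.
Thin-lens field height W = h·(dₒ − f)/f = 8.8 × (247000 − 32.3)/32.3 ≈ 67285.318 mm = 67285.318/304.8 ft = 220.752 ft.

221 ft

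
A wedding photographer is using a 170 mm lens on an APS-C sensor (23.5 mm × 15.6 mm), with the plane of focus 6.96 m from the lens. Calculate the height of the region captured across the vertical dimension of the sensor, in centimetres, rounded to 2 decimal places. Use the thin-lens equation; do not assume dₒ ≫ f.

dₒ: 6.96 m = 6960 mm.
Similar triangles through the lens centre give W/dₒ = h/dᵢ; with 1/f = 1/dₒ + 1/dᵢ this gives W = h·(dₒ − f)/f.
W = 15.6 mm × (6960 − 170) / 170 = 15.6 × 39.9412 ≈ 623.082 mm = 62.3082 cm.

62.31 cm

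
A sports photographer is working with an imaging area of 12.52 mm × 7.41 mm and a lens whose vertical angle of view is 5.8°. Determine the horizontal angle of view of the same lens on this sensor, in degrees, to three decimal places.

From the vertical AOV: f = 7.41 / (2·tan(2.9°)) = 7.41 / 0.10132 ≈ 73.1378 mm.
Horizontal AOV = 2·arctan(12.52 / (2 × 73.1378)) = 2·arctan(0.08559) ≈ 9.7843°.

9.784°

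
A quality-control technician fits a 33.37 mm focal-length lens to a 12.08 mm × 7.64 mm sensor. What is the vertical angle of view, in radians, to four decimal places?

Angle of view α = 2·arctan(h/2f) with h = 7.64 mm and f = 33.37 mm.
h/2f = 0.11447; arctan(0.11447) ≈ 0.1140 rad, so α ≈ 0.2280 rad.

0.2280 rad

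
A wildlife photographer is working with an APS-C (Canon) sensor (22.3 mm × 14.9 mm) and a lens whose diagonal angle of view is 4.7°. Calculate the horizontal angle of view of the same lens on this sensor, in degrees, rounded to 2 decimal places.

3.91°

Sensor diagonal = √(22.3² + 14.9²) = √719.3000 ≈ 26.8198 mm.
From the diagonal AOV: f = 26.8198 / (2·tan(2.35°)) = 26.8198 / 0.08208 ≈ 326.7655 mm.
Horizontal AOV = 2·arctan(22.3 / (2 × 326.7655)) = 2·arctan(0.03412) ≈ 3.9086°.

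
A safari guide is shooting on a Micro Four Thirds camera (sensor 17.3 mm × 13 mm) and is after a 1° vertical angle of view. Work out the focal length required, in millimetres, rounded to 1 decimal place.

744.8 mm

From α = 2·arctan(h/2f) we get f = h / (2·tan(α/2)).
With h = 13 mm and α/2 = 0.5°, tan(α/2) ≈ 0.00873, so f ≈ 13 / 0.01745 ≈ 744.8262 mm.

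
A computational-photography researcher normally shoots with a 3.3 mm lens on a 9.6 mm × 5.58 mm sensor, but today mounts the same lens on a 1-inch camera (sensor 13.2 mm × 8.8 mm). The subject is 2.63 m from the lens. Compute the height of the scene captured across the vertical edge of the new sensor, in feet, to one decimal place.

The focal length stays 3.3 mm; the relevant sensor dimension is now h = 8.8 mm. Object distance dₒ = 2.63 m = 2630 mm.
Thin-lens field height W = h·(dₒ − f)/f = 8.8 × (2630 − 3.3)/3.3 ≈ 7004.533 mm = 7004.533/304.8 ft = 22.9808 ft.

23.0 ft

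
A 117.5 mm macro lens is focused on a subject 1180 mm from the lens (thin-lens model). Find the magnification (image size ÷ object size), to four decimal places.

Thin lens: 1/f = 1/dₒ + 1/dᵢ → 1/dᵢ = 1/117.5 − 1/1180 = 0.0076632 mm⁻¹, so dᵢ ≈ 130.4941 mm.
Magnification m = dᵢ/dₒ = 130.4941/1180 ≈ 0.11059.

0.1106×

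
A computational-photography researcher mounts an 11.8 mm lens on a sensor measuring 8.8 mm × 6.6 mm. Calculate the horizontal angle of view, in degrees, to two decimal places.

40.90°

Angle of view α = 2·arctan(w/2f) with w = 8.8 mm and f = 11.8 mm.
w/2f = 0.37288; arctan(0.37288) ≈ 20.4495°, so α ≈ 40.8991°.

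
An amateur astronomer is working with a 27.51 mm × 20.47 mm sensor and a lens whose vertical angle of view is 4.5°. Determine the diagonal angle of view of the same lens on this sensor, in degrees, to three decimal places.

From the vertical AOV: f = 20.47 / (2·tan(2.25°)) = 20.47 / 0.07858 ≈ 260.4981 mm.
Sensor diagonal = √(27.51² + 20.47²) = √1175.8210 ≈ 34.2902 mm.
Diagonal AOV = 2·arctan(34.2902 / (2 × 260.4981)) = 2·arctan(0.06582) ≈ 7.5312°.

7.531°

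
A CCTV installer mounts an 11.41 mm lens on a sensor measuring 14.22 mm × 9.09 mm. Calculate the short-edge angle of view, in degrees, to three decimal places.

43.438°

Angle of view α = 2·arctan(h/2f) with h = 9.09 mm and f = 11.41 mm.
h/2f = 0.39833; arctan(0.39833) ≈ 21.7191°, so α ≈ 43.4382°.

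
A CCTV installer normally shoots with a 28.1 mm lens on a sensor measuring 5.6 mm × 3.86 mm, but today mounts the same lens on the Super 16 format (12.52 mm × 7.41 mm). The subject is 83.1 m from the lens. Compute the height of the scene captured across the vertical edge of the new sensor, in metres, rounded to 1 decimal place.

21.9 m

The focal length stays 28.1 mm; the relevant sensor dimension is now h = 7.41 mm. Object distance dₒ = 83.1 m = 83100 mm.
Thin-lens field height W = h·(dₒ − f)/f = 7.41 × (83100 − 28.1)/28.1 ≈ 21906.149 mm = 21.9061 m.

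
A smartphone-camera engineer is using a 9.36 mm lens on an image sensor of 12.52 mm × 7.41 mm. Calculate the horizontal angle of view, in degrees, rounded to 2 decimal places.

Angle of view α = 2·arctan(w/2f) with w = 12.52 mm and f = 9.36 mm.
w/2f = 0.66880; arctan(0.66880) ≈ 33.7747°, so α ≈ 67.5495°.

67.55°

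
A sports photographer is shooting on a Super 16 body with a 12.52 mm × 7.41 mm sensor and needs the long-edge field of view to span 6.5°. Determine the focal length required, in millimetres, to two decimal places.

110.24 mm

From α = 2·arctan(w/2f) we get f = w / (2·tan(α/2)).
With w = 12.52 mm and α/2 = 3.25°, tan(α/2) ≈ 0.05678, so f ≈ 12.52 / 0.11357 ≈ 110.2421 mm.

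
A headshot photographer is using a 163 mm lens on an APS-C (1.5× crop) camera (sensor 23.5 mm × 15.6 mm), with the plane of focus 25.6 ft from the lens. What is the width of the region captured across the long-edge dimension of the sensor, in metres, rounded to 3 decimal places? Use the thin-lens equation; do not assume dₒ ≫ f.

1.101 m

dₒ: 25.6 ft × 304.8 mm/ft = 7802.88 mm.
Similar triangles through the lens centre give W/dₒ = w/dᵢ; with 1/f = 1/dₒ + 1/dᵢ this gives W = w·(dₒ − f)/f.
W = 23.5 mm × (7802.88 − 163) / 163 = 23.5 × 46.8704 ≈ 1101.455 mm = 1.10146 m.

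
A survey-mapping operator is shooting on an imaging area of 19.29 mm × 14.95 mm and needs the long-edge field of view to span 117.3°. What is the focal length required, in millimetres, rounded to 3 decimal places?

5.876 mm

From α = 2·arctan(w/2f) we get f = w / (2·tan(α/2)).
With w = 19.29 mm and α/2 = 58.65°, tan(α/2) ≈ 1.64148, so f ≈ 19.29 / 3.28296 ≈ 5.8758 mm.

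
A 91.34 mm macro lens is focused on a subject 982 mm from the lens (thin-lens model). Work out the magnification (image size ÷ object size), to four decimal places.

Thin lens: 1/f = 1/dₒ + 1/dᵢ → 1/dᵢ = 1/91.34 − 1/982 = 0.0099298 mm⁻¹, so dᵢ ≈ 100.7072 mm.
Magnification m = dᵢ/dₒ = 100.7072/982 ≈ 0.10255.

0.1026×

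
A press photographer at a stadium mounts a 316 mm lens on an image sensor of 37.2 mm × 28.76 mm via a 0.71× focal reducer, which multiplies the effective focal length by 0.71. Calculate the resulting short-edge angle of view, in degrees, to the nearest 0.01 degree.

7.33°

Effective focal length f = 316 × 0.71 = 224.36 mm.
α = 2·arctan(28.76 / (2 × 224.36)) = 2·arctan(0.06409) ≈ 7.3345°.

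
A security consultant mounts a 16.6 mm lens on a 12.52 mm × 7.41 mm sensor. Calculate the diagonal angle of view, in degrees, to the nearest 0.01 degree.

Sensor diagonal = √(12.52² + 7.41²) = √211.6585 ≈ 14.5485 mm.
Angle of view α = 2·arctan(d/2f) with d = 14.5485 mm and f = 16.6 mm.
d/2f = 0.43821; arctan(0.43821) ≈ 23.6634°, so α ≈ 47.3268°.

47.33°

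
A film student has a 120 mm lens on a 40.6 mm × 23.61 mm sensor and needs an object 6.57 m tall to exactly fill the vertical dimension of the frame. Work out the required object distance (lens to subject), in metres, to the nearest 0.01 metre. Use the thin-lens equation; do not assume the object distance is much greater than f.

W: 6.57 m = 6570 mm.
Magnification m = h/W = dᵢ/dₒ; combined with 1/f = 1/dₒ + 1/dᵢ this gives dₒ = f·(1 + W/h).
dₒ = 120 mm × (1 + 6570/23.61) = 120 × 279.2719 ≈ 33512.630 mm = 33.5126 m.

33.51 m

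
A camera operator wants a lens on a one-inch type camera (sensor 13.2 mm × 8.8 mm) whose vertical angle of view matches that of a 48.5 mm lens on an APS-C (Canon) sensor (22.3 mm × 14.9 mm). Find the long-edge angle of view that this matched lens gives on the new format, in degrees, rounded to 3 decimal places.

Equal vertical AOV ⇒ f₂ = f₁ · 8.8/14.9 = 48.5 × 0.59060 ≈ 28.6443 mm.
Long-edge AOV on the new format = 2·arctan(13.2 / (2 × 28.6443)) = 2·arctan(0.23041) ≈ 25.9504°.

25.950°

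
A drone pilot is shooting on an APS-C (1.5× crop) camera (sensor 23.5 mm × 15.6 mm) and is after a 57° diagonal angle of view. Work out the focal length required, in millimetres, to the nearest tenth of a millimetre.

Sensor diagonal = √(23.5² + 15.6²) = √795.6100 ≈ 28.2066 mm.
From α = 2·arctan(d/2f) we get f = d / (2·tan(α/2)).
With d = 28.2066 mm and α/2 = 28.5°, tan(α/2) ≈ 0.54296, so f ≈ 28.2066 / 1.08591 ≈ 25.9750 mm.

26.0 mm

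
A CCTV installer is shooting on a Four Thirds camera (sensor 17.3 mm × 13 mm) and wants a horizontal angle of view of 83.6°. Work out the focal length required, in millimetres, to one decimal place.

From α = 2·arctan(w/2f) we get f = w / (2·tan(α/2)).
With w = 17.3 mm and α/2 = 41.8°, tan(α/2) ≈ 0.89410, so f ≈ 17.3 / 1.78821 ≈ 9.6745 mm.

9.7 mm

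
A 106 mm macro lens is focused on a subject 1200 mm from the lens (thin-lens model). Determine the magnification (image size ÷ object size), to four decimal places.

0.0969×

Thin lens: 1/f = 1/dₒ + 1/dᵢ → 1/dᵢ = 1/106 − 1/1200 = 0.0086006 mm⁻¹, so dᵢ ≈ 116.2706 mm.
Magnification m = dᵢ/dₒ = 116.2706/1200 ≈ 0.09689.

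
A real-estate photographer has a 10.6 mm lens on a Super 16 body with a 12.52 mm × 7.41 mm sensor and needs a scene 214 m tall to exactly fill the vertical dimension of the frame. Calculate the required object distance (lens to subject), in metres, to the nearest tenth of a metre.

W: 214 m = 214000 mm.
Magnification m = h/W = dᵢ/dₒ; combined with 1/f = 1/dₒ + 1/dᵢ this gives dₒ = f·(1 + W/h).
dₒ = 10.6 mm × (1 + 214000/7.41) = 10.6 × 28880.8920 ≈ 306137.456 mm = 306.137 m.

306.1 m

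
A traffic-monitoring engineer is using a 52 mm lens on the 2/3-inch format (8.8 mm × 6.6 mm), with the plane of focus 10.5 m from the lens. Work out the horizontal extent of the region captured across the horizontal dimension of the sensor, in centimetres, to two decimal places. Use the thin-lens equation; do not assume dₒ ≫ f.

176.81 cm

dₒ: 10.5 m = 10500 mm.
Similar triangles through the lens centre give W/dₒ = w/dᵢ; with 1/f = 1/dₒ + 1/dᵢ this gives W = w·(dₒ − f)/f.
W = 8.8 mm × (10500 − 52) / 52 = 8.8 × 200.9231 ≈ 1768.123 mm = 176.812 cm.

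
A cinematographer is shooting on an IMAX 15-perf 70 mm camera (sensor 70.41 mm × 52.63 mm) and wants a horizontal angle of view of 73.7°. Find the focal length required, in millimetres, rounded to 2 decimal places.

46.97 mm

From α = 2·arctan(w/2f) we get f = w / (2·tan(α/2)).
With w = 70.41 mm and α/2 = 36.85°, tan(α/2) ≈ 0.74946, so f ≈ 70.41 / 1.49892 ≈ 46.9740 mm.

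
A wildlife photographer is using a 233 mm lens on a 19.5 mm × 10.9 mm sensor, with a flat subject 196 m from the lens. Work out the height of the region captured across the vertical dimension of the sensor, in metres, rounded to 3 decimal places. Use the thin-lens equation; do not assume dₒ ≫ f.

dₒ: 196 m = 196000 mm.
Similar triangles through the lens centre give W/dₒ = h/dᵢ; with 1/f = 1/dₒ + 1/dᵢ this gives W = h·(dₒ − f)/f.
W = 10.9 mm × (196000 − 233) / 233 = 10.9 × 840.2017 ≈ 9158.199 mm = 9.1582 m.

9.158 m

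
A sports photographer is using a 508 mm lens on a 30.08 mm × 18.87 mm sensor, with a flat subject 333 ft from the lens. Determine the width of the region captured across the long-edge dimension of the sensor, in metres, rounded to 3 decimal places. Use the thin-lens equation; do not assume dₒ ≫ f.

5.980 m

dₒ: 333 ft × 304.8 mm/ft = 101498.40 mm.
Similar triangles through the lens centre give W/dₒ = w/dᵢ; with 1/f = 1/dₒ + 1/dᵢ this gives W = w·(dₒ − f)/f.
W = 30.08 mm × (101498 − 508) / 508 = 30.08 × 198.8000 ≈ 5979.904 mm = 5.9799 m.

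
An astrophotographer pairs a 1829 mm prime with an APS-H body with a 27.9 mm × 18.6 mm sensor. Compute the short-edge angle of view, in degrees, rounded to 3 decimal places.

0.583°

Angle of view α = 2·arctan(h/2f) with h = 18.6 mm and f = 1829 mm.
h/2f = 0.00508; arctan(0.00508) ≈ 0.2913°, so α ≈ 0.5827°.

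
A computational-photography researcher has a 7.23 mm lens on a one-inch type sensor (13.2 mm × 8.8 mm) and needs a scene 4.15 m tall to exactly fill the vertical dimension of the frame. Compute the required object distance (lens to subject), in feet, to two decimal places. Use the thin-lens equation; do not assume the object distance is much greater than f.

11.21 ft

W: 4.15 m = 4150 mm.
Magnification m = h/W = dᵢ/dₒ; combined with 1/f = 1/dₒ + 1/dᵢ this gives dₒ = f·(1 + W/h).
dₒ = 7.23 mm × (1 + 4150/8.8) = 7.23 × 472.5909 ≈ 3416.832 mm = 3416.832/304.8 ft = 11.2101 ft.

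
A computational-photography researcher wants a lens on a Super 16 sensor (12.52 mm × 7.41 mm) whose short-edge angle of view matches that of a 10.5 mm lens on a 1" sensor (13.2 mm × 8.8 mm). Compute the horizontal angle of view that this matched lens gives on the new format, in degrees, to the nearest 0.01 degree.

70.60°

Equal short-edge AOV ⇒ f₂ = f₁ · 7.41/8.8 = 10.5 × 0.84205 ≈ 8.8415 mm.
Horizontal AOV on the new format = 2·arctan(12.52 / (2 × 8.8415)) = 2·arctan(0.70803) ≈ 70.5990°.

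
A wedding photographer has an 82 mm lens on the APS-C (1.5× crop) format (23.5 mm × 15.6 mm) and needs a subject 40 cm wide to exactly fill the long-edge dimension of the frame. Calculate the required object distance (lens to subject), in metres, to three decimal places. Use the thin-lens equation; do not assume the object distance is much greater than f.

1.478 m

W: 40 cm = 400 mm.
Magnification m = w/W = dᵢ/dₒ; combined with 1/f = 1/dₒ + 1/dᵢ this gives dₒ = f·(1 + W/w).
dₒ = 82 mm × (1 + 400/23.5) = 82 × 18.0213 ≈ 1477.745 mm = 1.47774 m.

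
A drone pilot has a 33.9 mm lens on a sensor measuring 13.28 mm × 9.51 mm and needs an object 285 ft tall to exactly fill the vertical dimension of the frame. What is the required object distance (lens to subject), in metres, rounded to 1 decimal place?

309.7 m

W: 285 ft × 304.8 mm/ft = 86868.00 mm.
Magnification m = h/W = dᵢ/dₒ; combined with 1/f = 1/dₒ + 1/dᵢ this gives dₒ = f·(1 + W/h).
dₒ = 33.9 mm × (1 + 86868/9.51) = 33.9 × 9135.3846 ≈ 309689.537 mm = 309.69 m.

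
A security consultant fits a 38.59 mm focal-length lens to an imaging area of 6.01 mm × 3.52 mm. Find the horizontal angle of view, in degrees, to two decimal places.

8.91°

Angle of view α = 2·arctan(w/2f) with w = 6.01 mm and f = 38.59 mm.
w/2f = 0.07787; arctan(0.07787) ≈ 4.4526°, so α ≈ 8.9053°.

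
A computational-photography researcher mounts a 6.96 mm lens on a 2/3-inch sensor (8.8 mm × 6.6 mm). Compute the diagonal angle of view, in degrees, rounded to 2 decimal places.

76.63°

Sensor diagonal = √(8.8² + 6.6²) = √121.0000 ≈ 11.0000 mm.
Angle of view α = 2·arctan(d/2f) with d = 11.0000 mm and f = 6.96 mm.
d/2f = 0.79023; arctan(0.79023) ≈ 38.3168°, so α ≈ 76.6337°.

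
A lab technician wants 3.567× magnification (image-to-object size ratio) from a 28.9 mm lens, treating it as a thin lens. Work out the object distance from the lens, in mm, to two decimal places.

37.00 mm

With m = dᵢ/dₒ and 1/f = 1/dₒ + 1/dᵢ, substituting dᵢ = m·dₒ gives 1/f = (1 + 1/m)/dₒ, hence dₒ = f·(1 + 1/m).
dₒ = 28.9 × (1 + 1/3.567) = 28.9 × 1.28035 ≈ 37.002 mm.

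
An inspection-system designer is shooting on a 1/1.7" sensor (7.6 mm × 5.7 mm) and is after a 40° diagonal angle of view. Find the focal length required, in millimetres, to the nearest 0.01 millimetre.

Sensor diagonal = √(7.6² + 5.7²) = √90.2500 ≈ 9.5000 mm.
From α = 2·arctan(d/2f) we get f = d / (2·tan(α/2)).
With d = 9.5000 mm and α/2 = 20°, tan(α/2) ≈ 0.36397, so f ≈ 9.5000 / 0.72794 ≈ 13.0505 mm.

13.05 mm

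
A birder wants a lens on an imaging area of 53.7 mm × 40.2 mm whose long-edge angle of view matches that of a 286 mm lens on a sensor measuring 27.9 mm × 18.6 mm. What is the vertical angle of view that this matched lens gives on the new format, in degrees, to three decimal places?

Equal long-edge AOV ⇒ f₂ = f₁ · 53.7/27.9 = 286 × 1.92473 ≈ 550.4731 mm.
Vertical AOV on the new format = 2·arctan(40.2 / (2 × 550.4731)) = 2·arctan(0.03651) ≈ 4.1823°.

4.182°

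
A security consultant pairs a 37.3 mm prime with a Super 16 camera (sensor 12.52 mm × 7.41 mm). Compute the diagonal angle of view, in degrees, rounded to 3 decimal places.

Sensor diagonal = √(12.52² + 7.41²) = √211.6585 ≈ 14.5485 mm.
Angle of view α = 2·arctan(d/2f) with d = 14.5485 mm and f = 37.3 mm.
d/2f = 0.19502; arctan(0.19502) ≈ 11.0353°, so α ≈ 22.0706°.

22.071°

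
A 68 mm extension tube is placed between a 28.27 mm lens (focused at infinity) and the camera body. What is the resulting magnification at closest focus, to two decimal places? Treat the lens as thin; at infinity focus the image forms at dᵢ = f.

2.41×

The tube moves the image plane from f to f + e, so dᵢ = 28.27 + 68 = 96.27 mm. Focus is achieved when 1/f = 1/dₒ + 1/dᵢ, giving dₒ = 1/(1/f − 1/(f+e)).
Magnification m = dᵢ/dₒ = (f+e)·(1/f − 1/(f+e)) = e/f = 68/28.27 ≈ 2.4054.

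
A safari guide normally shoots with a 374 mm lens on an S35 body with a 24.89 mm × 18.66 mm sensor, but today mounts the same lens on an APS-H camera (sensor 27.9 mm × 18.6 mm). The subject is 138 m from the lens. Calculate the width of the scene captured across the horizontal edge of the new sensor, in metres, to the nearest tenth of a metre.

The focal length stays 374 mm; the relevant sensor dimension is now w = 27.9 mm. Object distance dₒ = 138 m = 138000 mm.
Thin-lens field width W = w·(dₒ − f)/f = 27.9 × (138000 − 374)/374 ≈ 10266.752 mm = 10.2668 m.

10.3 m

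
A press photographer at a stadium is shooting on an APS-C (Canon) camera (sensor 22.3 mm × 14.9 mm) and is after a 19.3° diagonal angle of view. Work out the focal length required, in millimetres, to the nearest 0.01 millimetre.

78.87 mm

Sensor diagonal = √(22.3² + 14.9²) = √719.3000 ≈ 26.8198 mm.
From α = 2·arctan(d/2f) we get f = d / (2·tan(α/2)).
With d = 26.8198 mm and α/2 = 9.65°, tan(α/2) ≈ 0.17004, so f ≈ 26.8198 / 0.34007 ≈ 78.8654 mm.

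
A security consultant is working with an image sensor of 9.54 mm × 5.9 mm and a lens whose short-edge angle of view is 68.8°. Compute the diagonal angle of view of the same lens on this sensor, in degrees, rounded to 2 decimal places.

From the short-edge AOV: f = 5.9 / (2·tan(34.4°)) = 5.9 / 1.36943 ≈ 4.3084 mm.
Sensor diagonal = √(9.54² + 5.9²) = √125.8216 ≈ 11.2170 mm.
Diagonal AOV = 2·arctan(11.2170 / (2 × 4.3084)) = 2·arctan(1.30177) ≈ 104.9382°.

104.94°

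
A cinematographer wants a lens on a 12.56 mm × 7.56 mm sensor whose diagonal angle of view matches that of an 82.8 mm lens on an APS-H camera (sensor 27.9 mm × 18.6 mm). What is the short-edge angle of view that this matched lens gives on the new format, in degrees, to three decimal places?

11.923°

Sensor diagonal = √(27.9² + 18.6²) = √1124.3700 ≈ 33.5316 mm.
Sensor diagonal = √(12.56² + 7.56²) = √214.9072 ≈ 14.6597 mm.
Equal diagonal AOV ⇒ f₂ = f₁ · 14.6597/33.5316 = 82.8 × 0.43719 ≈ 36.1994 mm.
Short-edge AOV on the new format = 2·arctan(7.56 / (2 × 36.1994)) = 2·arctan(0.10442) ≈ 11.9226°.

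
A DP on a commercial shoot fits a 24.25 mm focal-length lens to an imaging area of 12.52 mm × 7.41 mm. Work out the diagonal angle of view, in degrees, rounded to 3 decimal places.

Sensor diagonal = √(12.52² + 7.41²) = √211.6585 ≈ 14.5485 mm.
Angle of view α = 2·arctan(d/2f) with d = 14.5485 mm and f = 24.25 mm.
d/2f = 0.29997; arctan(0.29997) ≈ 16.6976°, so α ≈ 33.3952°.

33.395°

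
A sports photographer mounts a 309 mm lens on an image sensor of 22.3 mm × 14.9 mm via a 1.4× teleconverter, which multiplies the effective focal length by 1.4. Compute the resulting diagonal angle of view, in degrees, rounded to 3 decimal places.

Effective focal length f = 309 × 1.4 = 432.6 mm.
Sensor diagonal = √(22.3² + 14.9²) = √719.3000 ≈ 26.8198 mm.
α = 2·arctan(26.820 / (2 × 432.6)) = 2·arctan(0.03100) ≈ 3.5510°.

3.551°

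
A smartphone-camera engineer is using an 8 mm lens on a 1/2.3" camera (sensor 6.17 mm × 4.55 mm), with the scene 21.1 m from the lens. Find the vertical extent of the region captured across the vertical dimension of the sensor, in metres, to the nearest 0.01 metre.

dₒ: 21.1 m = 21100 mm.
Similar triangles through the lens centre give W/dₒ = h/dᵢ; with 1/f = 1/dₒ + 1/dᵢ this gives W = h·(dₒ − f)/f.
W = 4.55 mm × (21100 − 8) / 8 = 4.55 × 2636.5000 ≈ 11996.075 mm = 11.9961 m.

12.00 m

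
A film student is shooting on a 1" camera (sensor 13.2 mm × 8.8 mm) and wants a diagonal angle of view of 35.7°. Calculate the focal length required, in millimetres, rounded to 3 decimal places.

24.632 mm

Sensor diagonal = √(13.2² + 8.8²) = √251.6800 ≈ 15.8644 mm.
From α = 2·arctan(d/2f) we get f = d / (2·tan(α/2)).
With d = 15.8644 mm and α/2 = 17.85°, tan(α/2) ≈ 0.32203, so f ≈ 15.8644 / 0.64406 ≈ 24.6321 mm.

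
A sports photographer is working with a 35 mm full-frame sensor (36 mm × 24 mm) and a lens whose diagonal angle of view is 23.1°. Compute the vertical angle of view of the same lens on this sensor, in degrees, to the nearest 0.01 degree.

Sensor diagonal = √(36² + 24²) = √1872.0000 ≈ 43.2666 mm.
From the diagonal AOV: f = 43.2666 / (2·tan(11.55°)) = 43.2666 / 0.40872 ≈ 105.8582 mm.
Vertical AOV = 2·arctan(24 / (2 × 105.8582)) = 2·arctan(0.11336) ≈ 12.9348°.

12.93°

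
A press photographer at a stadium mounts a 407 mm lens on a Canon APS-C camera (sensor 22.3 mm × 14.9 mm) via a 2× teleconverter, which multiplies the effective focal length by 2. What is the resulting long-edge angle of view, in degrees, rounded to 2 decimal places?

Effective focal length f = 407 × 2 = 814 mm.
α = 2·arctan(22.3 / (2 × 814)) = 2·arctan(0.01370) ≈ 1.5696°.

1.57°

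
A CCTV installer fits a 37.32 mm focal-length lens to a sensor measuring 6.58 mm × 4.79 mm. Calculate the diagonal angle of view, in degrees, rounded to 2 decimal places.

12.45°

Sensor diagonal = √(6.58² + 4.79²) = √66.2405 ≈ 8.1388 mm.
Angle of view α = 2·arctan(d/2f) with d = 8.1388 mm and f = 37.32 mm.
d/2f = 0.10904; arctan(0.10904) ≈ 6.2230°, so α ≈ 12.4460°.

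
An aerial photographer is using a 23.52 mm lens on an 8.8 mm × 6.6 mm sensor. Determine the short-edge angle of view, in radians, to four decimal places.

0.2788 rad

Angle of view α = 2·arctan(h/2f) with h = 6.6 mm and f = 23.52 mm.
h/2f = 0.14031; arctan(0.14031) ≈ 0.1394 rad, so α ≈ 0.2788 rad.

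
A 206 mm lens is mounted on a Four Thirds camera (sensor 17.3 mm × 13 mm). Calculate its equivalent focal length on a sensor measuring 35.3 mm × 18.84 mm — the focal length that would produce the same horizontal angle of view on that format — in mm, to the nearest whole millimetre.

420 mm

Equal angle of view means equal width/f ratio, so f₂ = f₁ · (width₂/width₁) = 206 × 35.3/17.3.
f₂ = 206 × 2.04046 ≈ 420.335 mm.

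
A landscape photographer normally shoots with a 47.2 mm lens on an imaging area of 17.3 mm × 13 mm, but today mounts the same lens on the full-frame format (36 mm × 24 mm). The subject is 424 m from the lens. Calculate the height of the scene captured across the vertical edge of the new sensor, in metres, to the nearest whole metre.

The focal length stays 47.2 mm; the relevant sensor dimension is now h = 24 mm. Object distance dₒ = 424 m = 424000 mm.
Thin-lens field height W = h·(dₒ − f)/f = 24 × (424000 − 47.2)/47.2 ≈ 215569.220 mm = 215.569 m.

216 m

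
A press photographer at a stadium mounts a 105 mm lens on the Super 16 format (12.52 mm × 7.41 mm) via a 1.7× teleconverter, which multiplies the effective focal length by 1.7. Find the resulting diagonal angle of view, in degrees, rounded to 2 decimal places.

4.67°

Effective focal length f = 105 × 1.7 = 178.5 mm.
Sensor diagonal = √(12.52² + 7.41²) = √211.6585 ≈ 14.5485 mm.
α = 2·arctan(14.548 / (2 × 178.5)) = 2·arctan(0.04075) ≈ 4.6673°.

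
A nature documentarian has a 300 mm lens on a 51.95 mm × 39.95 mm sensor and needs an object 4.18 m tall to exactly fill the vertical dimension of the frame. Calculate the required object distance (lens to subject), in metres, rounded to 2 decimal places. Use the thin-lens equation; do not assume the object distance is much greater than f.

31.69 m

W: 4.18 m = 4180 mm.
Magnification m = h/W = dᵢ/dₒ; combined with 1/f = 1/dₒ + 1/dᵢ this gives dₒ = f·(1 + W/h).
dₒ = 300 mm × (1 + 4180/39.95) = 300 × 105.6308 ≈ 31689.237 mm = 31.6892 m.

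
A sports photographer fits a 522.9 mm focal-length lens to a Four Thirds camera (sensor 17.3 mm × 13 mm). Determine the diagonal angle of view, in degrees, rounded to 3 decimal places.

Sensor diagonal = √(17.3² + 13²) = √468.2900 ≈ 21.6400 mm.
Angle of view α = 2·arctan(d/2f) with d = 21.6400 mm and f = 522.9 mm.
d/2f = 0.02069; arctan(0.02069) ≈ 1.1854°, so α ≈ 2.3708°.

2.371°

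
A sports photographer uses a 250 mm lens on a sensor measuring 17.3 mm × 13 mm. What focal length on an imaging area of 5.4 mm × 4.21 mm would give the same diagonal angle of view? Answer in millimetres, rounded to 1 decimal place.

Sensor diagonal = √(17.3² + 13²) = √468.2900 ≈ 21.6400 mm.
Sensor diagonal = √(5.4² + 4.21²) = √46.8841 ≈ 6.8472 mm.
Equal angle of view means equal diagonal/f ratio, so f₂ = f₁ · (diagonal₂/diagonal₁) = 250 × 6.8472/21.6400.
f₂ = 250 × 0.31641 ≈ 79.103 mm.

79.1 mm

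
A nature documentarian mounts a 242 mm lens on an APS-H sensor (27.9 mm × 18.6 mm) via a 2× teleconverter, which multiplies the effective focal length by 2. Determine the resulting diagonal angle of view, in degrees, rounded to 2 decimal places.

3.97°

Effective focal length f = 242 × 2 = 484 mm.
Sensor diagonal = √(27.9² + 18.6²) = √1124.3700 ≈ 33.5316 mm.
α = 2·arctan(33.532 / (2 × 484)) = 2·arctan(0.03464) ≈ 3.9679°.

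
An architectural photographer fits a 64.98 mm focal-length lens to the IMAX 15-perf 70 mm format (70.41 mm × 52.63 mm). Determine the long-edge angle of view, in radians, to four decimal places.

Angle of view α = 2·arctan(w/2f) with w = 70.41 mm and f = 64.98 mm.
w/2f = 0.54178; arctan(0.54178) ≈ 0.4965 rad, so α ≈ 0.9930 rad.

0.9930 rad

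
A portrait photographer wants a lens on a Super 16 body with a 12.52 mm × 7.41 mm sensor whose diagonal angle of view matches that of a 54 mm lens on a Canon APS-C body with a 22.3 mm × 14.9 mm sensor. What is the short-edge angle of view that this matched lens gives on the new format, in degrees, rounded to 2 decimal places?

14.42°

Sensor diagonal = √(22.3² + 14.9²) = √719.3000 ≈ 26.8198 mm.
Sensor diagonal = √(12.52² + 7.41²) = √211.6585 ≈ 14.5485 mm.
Equal diagonal AOV ⇒ f₂ = f₁ · 14.5485/26.8198 = 54 × 0.54245 ≈ 29.2925 mm.
Short-edge AOV on the new format = 2·arctan(7.41 / (2 × 29.2925)) = 2·arctan(0.12648) ≈ 14.4173°.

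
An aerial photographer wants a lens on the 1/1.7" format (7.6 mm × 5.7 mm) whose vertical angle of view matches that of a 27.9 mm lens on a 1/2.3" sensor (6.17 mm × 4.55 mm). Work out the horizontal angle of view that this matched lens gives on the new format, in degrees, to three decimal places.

12.410°

Equal vertical AOV ⇒ f₂ = f₁ · 5.7/4.55 = 27.9 × 1.25275 ≈ 34.9516 mm.
Horizontal AOV on the new format = 2·arctan(7.6 / (2 × 34.9516)) = 2·arctan(0.10872) ≈ 12.4098°.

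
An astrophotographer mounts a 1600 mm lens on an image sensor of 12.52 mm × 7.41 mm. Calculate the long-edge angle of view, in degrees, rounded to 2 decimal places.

Angle of view α = 2·arctan(w/2f) with w = 12.52 mm and f = 1600 mm.
w/2f = 0.00391; arctan(0.00391) ≈ 0.2242°, so α ≈ 0.4483°.

0.45°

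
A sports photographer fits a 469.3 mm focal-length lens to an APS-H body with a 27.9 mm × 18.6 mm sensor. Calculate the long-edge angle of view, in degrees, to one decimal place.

Angle of view α = 2·arctan(w/2f) with w = 27.9 mm and f = 469.3 mm.
w/2f = 0.02973; arctan(0.02973) ≈ 1.7026°, so α ≈ 3.4052°.

3.4°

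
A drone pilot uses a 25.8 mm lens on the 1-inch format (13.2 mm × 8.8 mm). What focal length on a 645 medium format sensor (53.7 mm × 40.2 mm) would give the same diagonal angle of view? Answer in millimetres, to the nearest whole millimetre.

109 mm

Sensor diagonal = √(13.2² + 8.8²) = √251.6800 ≈ 15.8644 mm.
Sensor diagonal = √(53.7² + 40.2²) = √4499.7300 ≈ 67.0800 mm.
Equal angle of view means equal diagonal/f ratio, so f₂ = f₁ · (diagonal₂/diagonal₁) = 25.8 × 67.0800/15.8644.
f₂ = 25.8 × 4.22833 ≈ 109.091 mm.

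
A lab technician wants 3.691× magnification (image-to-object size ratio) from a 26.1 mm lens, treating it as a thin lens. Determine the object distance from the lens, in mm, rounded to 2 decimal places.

33.17 mm

With m = dᵢ/dₒ and 1/f = 1/dₒ + 1/dᵢ, substituting dᵢ = m·dₒ gives 1/f = (1 + 1/m)/dₒ, hence dₒ = f·(1 + 1/m).
dₒ = 26.1 × (1 + 1/3.691) = 26.1 × 1.27093 ≈ 33.171 mm.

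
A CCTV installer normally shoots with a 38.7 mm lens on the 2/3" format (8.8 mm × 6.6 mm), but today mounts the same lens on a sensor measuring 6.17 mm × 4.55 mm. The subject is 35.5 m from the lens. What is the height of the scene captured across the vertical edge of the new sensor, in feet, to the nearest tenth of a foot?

13.7 ft

The focal length stays 38.7 mm; the relevant sensor dimension is now h = 4.55 mm. Object distance dₒ = 35.5 m = 35500 mm.
Thin-lens field height W = h·(dₒ − f)/f = 4.55 × (35500 − 38.7)/38.7 ≈ 4169.223 mm = 4169.223/304.8 ft = 13.6786 ft.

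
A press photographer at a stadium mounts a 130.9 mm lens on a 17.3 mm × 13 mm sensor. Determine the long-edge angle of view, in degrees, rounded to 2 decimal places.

7.56°

Angle of view α = 2·arctan(w/2f) with w = 17.3 mm and f = 130.9 mm.
w/2f = 0.06608; arctan(0.06608) ≈ 3.7807°, so α ≈ 7.5613°.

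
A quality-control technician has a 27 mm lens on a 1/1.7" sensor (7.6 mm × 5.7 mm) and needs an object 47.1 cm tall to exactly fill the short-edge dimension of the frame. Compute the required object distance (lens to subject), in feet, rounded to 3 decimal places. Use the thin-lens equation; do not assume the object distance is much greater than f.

7.408 ft

W: 47.1 cm = 471 mm.
Magnification m = h/W = dᵢ/dₒ; combined with 1/f = 1/dₒ + 1/dᵢ this gives dₒ = f·(1 + W/h).
dₒ = 27 mm × (1 + 471/5.7) = 27 × 83.6316 ≈ 2258.053 mm = 2258.053/304.8 ft = 7.40831 ft.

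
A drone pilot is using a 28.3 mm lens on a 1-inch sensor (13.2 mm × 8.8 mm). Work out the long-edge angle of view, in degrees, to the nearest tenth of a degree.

Angle of view α = 2·arctan(w/2f) with w = 13.2 mm and f = 28.3 mm.
w/2f = 0.23322; arctan(0.23322) ≈ 13.1276°, so α ≈ 26.2552°.

26.3°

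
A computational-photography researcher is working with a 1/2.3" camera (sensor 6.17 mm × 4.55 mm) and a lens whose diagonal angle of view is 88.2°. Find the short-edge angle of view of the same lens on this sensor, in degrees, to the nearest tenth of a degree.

59.8°

Sensor diagonal = √(6.17² + 4.55²) = √58.7714 ≈ 7.6663 mm.
From the diagonal AOV: f = 7.6663 / (2·tan(44.1°)) = 7.6663 / 1.93813 ≈ 3.9555 mm.
Short-edge AOV = 2·arctan(4.55 / (2 × 3.9555)) = 2·arctan(0.57515) ≈ 59.8109°.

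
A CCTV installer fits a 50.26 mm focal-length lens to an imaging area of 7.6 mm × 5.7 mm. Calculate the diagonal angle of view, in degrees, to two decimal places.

Sensor diagonal = √(7.6² + 5.7²) = √90.2500 ≈ 9.5000 mm.
Angle of view α = 2·arctan(d/2f) with d = 9.5000 mm and f = 50.26 mm.
d/2f = 0.09451; arctan(0.09451) ≈ 5.3989°, so α ≈ 10.7978°.

10.80°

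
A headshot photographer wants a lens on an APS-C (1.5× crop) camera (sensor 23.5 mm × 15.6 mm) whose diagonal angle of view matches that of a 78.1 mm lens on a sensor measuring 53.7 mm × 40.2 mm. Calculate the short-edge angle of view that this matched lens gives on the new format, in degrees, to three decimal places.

Sensor diagonal = √(53.7² + 40.2²) = √4499.7300 ≈ 67.0800 mm.
Sensor diagonal = √(23.5² + 15.6²) = √795.6100 ≈ 28.2066 mm.
Equal diagonal AOV ⇒ f₂ = f₁ · 28.2066/67.0800 = 78.1 × 0.42049 ≈ 32.8404 mm.
Short-edge AOV on the new format = 2·arctan(15.6 / (2 × 32.8404)) = 2·arctan(0.23751) ≈ 26.7218°.

26.722°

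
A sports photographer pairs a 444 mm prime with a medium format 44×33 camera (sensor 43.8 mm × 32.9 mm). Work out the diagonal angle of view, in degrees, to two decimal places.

7.06°

Sensor diagonal = √(43.8² + 32.9²) = √3000.8500 ≈ 54.7800 mm.
Angle of view α = 2·arctan(d/2f) with d = 54.7800 mm and f = 444 mm.
d/2f = 0.06169; arctan(0.06169) ≈ 3.5301°, so α ≈ 7.0601°.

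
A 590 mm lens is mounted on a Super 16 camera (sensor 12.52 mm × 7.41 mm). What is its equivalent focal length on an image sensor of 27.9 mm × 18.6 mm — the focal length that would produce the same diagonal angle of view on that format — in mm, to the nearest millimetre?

Sensor diagonal = √(12.52² + 7.41²) = √211.6585 ≈ 14.5485 mm.
Sensor diagonal = √(27.9² + 18.6²) = √1124.3700 ≈ 33.5316 mm.
Equal angle of view means equal diagonal/f ratio, so f₂ = f₁ · (diagonal₂/diagonal₁) = 590 × 33.5316/14.5485.
f₂ = 590 × 2.30482 ≈ 1359.843 mm.

1360 mm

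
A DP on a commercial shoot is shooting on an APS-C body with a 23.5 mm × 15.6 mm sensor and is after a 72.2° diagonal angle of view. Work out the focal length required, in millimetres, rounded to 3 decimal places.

Sensor diagonal = √(23.5² + 15.6²) = √795.6100 ≈ 28.2066 mm.
From α = 2·arctan(d/2f) we get f = d / (2·tan(α/2)).
With d = 28.2066 mm and α/2 = 36.1°, tan(α/2) ≈ 0.72921, so f ≈ 28.2066 / 1.45843 ≈ 19.3404 mm.

19.340 mm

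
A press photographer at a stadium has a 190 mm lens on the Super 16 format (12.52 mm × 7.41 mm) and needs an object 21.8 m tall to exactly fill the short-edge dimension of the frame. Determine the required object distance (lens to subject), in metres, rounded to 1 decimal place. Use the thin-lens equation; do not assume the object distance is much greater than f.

W: 21.8 m = 21800 mm.
Magnification m = h/W = dᵢ/dₒ; combined with 1/f = 1/dₒ + 1/dᵢ this gives dₒ = f·(1 + W/h).
dₒ = 190 mm × (1 + 21800/7.41) = 190 × 2942.9703 ≈ 559164.359 mm = 559.164 m.

559.2 m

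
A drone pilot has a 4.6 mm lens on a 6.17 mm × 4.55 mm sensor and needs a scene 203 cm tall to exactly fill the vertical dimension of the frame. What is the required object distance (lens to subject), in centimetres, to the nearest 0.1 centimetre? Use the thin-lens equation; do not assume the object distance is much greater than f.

205.7 cm

W: 203 cm = 2030 mm.
Magnification m = h/W = dᵢ/dₒ; combined with 1/f = 1/dₒ + 1/dᵢ this gives dₒ = f·(1 + W/h).
dₒ = 4.6 mm × (1 + 2030/4.55) = 4.6 × 447.1538 ≈ 2056.908 mm = 205.691 cm.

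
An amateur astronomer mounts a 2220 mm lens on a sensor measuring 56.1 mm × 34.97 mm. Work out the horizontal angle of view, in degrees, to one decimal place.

1.4°

Angle of view α = 2·arctan(w/2f) with w = 56.1 mm and f = 2220 mm.
w/2f = 0.01264; arctan(0.01264) ≈ 0.7239°, so α ≈ 1.4478°.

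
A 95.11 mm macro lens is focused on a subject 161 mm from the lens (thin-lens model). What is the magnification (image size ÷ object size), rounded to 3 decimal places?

Thin lens: 1/f = 1/dₒ + 1/dᵢ → 1/dᵢ = 1/95.11 − 1/161 = 0.0043030 mm⁻¹, so dᵢ ≈ 232.3981 mm.
Magnification m = dᵢ/dₒ = 232.3981/161 ≈ 1.44347.

1.443×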